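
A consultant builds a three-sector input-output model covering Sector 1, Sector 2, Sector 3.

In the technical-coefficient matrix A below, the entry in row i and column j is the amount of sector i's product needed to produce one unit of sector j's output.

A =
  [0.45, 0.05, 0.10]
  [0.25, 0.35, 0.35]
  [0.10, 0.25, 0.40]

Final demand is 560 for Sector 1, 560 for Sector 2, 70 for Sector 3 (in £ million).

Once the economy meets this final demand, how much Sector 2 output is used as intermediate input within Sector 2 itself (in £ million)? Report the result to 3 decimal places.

I − A =
  [   0.55    -0.05    -0.10]
  [  -0.25     0.65    -0.35]
  [  -0.10    -0.25     0.60]
Cofactors of I−A, C_ij = (−1)^(i+j)·(minor ij) (rows/columns in the sector order above):
  C_11 = (0.65)(0.60) − (-0.35)(-0.25) = 0.3025
  C_12 = −[(-0.25)(0.60) − (-0.35)(-0.10)] = 0.1850
  C_13 = (-0.25)(-0.25) − (0.65)(-0.10) = 0.1275
  C_21 = −[(-0.05)(0.60) − (-0.10)(-0.25)] = 0.0550
  C_22 = (0.55)(0.60) − (-0.10)(-0.10) = 0.3200
  C_23 = −[(0.55)(-0.25) − (-0.05)(-0.10)] = 0.1425
  C_31 = (-0.05)(-0.35) − (-0.10)(0.65) = 0.0825
  C_32 = −[(0.55)(-0.35) − (-0.10)(-0.25)] = 0.2175
  C_33 = (0.55)(0.65) − (-0.05)(-0.25) = 0.3450
det(I−A) = Σ_j (I−A)_1j·C_1j = (0.55)(0.3025) + (-0.05)(0.1850) + (-0.10)(0.1275) = 0.144375
adj(I−A) = Cᵀ =
  [ 0.3025   0.0550   0.0825]
  [ 0.1850   0.3200   0.2175]
  [ 0.1275   0.1425   0.3450]
(I − A)⁻¹ = adj(I−A) / det(I−A) ≈
  [   2.0952     0.3810     0.5714]
  [   1.2814     2.2165     1.5065]
  [   0.8831     0.9870     2.3896]
First solve x = (I − A)⁻¹ d = adj(I−A)·d / det(I−A); in particular x_2 = (0.1850·560 + 0.3200·560 + 0.2175·70) / 0.144375 = 298.025 / 0.144375 ≈ 2064.24242.
Intermediate flow from 2 to 2: z_22 = a_22 · x_2 = 0.35 × 298.025 / 0.144375 = 104.30875 / 0.144375 ≈ 722.485.

z_22 = 722.485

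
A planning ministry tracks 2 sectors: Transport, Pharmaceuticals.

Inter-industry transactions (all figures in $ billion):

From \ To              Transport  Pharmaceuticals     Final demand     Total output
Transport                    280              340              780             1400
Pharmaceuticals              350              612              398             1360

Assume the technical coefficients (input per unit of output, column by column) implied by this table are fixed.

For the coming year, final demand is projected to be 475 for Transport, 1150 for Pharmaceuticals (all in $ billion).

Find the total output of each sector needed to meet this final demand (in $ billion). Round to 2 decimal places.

x_T = 1453.64, x_P = 2751.66

Technical coefficients a_ij = z_ij / X_j:
  a_TT = 280/1400 = 0.20, a_PT = 350/1400 = 0.25
  a_TP = 340/1360 = 0.25, a_PP = 612/1360 = 0.45
I − A =
  [   0.80    -0.25]
  [  -0.25     0.55]
det(I−A) = (0.80)(0.55) − (-0.25)(-0.25) = 0.3775
adj(I−A) = [[0.55, 0.25], [0.25, 0.80]]
(I − A)⁻¹ = adj(I−A) / det(I−A) ≈
  [   1.4570     0.6623]
  [   0.6623     2.1192]
x = (I − A)⁻¹ d = adj(I−A)·d / det(I−A), with det(I−A) = 0.3775:
  x_T = (0.55·475 + 0.25·1150) / 0.3775 = 548.75 / 0.3775 ≈ 1453.64
  x_P = (0.25·475 + 0.80·1150) / 0.3775 = 1038.75 / 0.3775 ≈ 2751.66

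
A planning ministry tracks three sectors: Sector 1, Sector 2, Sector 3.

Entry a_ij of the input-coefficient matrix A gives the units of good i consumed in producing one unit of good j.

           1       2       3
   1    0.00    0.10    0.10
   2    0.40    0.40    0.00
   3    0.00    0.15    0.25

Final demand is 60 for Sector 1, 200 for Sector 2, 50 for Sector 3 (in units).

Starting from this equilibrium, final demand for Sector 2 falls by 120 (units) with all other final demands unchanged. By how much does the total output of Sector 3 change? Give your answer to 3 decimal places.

Δx_3 = -43.478

I − A =
  [   1.00    -0.10    -0.10]
  [  -0.40     0.60     0.00]
  [   0.00    -0.15     0.75]
Cofactors of I−A, C_ij = (−1)^(i+j)·(minor ij) (rows/columns in the sector order above):
  C_11 = (0.60)(0.75) − (0.00)(-0.15) = 0.4500
  C_12 = −[(-0.40)(0.75) − (0.00)(0.00)] = 0.3000
  C_13 = (-0.40)(-0.15) − (0.60)(0.00) = 0.0600
  C_21 = −[(-0.10)(0.75) − (-0.10)(-0.15)] = 0.0900
  C_22 = (1.00)(0.75) − (-0.10)(0.00) = 0.7500
  C_23 = −[(1.00)(-0.15) − (-0.10)(0.00)] = 0.1500
  C_31 = (-0.10)(0.00) − (-0.10)(0.60) = 0.0600
  C_32 = −[(1.00)(0.00) − (-0.10)(-0.40)] = 0.0400
  C_33 = (1.00)(0.60) − (-0.10)(-0.40) = 0.5600
det(I−A) = Σ_j (I−A)_1j·C_1j = (1.00)(0.4500) + (-0.10)(0.3000) + (-0.10)(0.0600) = 0.4140
adj(I−A) = Cᵀ =
  [ 0.4500   0.0900   0.0600]
  [ 0.3000   0.7500   0.0400]
  [ 0.0600   0.1500   0.5600]
(I − A)⁻¹ = adj(I−A) / det(I−A) ≈
  [   1.0870     0.2174     0.1449]
  [   0.7246     1.8116     0.0966]
  [   0.1449     0.3623     1.3527]
Δx = (I − A)⁻¹ Δd with Δd having -120 in the Sector 2 component and 0 elsewhere.
So Δx_3 = L_32 · (-120), where L_32 = adj(I−A)_32 / det(I−A) = 0.1500 / 0.4140.
Δx_3 = 0.1500 × (-120) / 0.4140 = -18.00 / 0.4140 ≈ -43.478.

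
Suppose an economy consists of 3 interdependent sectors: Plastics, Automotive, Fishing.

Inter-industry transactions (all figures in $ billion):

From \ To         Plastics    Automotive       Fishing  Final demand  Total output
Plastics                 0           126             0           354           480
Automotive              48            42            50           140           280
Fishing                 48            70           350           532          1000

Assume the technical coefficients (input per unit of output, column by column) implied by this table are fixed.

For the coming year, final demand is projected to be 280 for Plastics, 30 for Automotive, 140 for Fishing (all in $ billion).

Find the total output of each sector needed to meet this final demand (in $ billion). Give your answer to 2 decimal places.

x_1 = 320.80, x_2 = 90.66, x_3 = 299.61

Technical coefficients a_ij = z_ij / X_j:
  a_11 = 0/480 = 0.00, a_21 = 48/480 = 0.10, a_31 = 48/480 = 0.10
  a_12 = 126/280 = 0.45, a_22 = 42/280 = 0.15, a_32 = 70/280 = 0.25
  a_13 = 0/1000 = 0.00, a_23 = 50/1000 = 0.05, a_33 = 350/1000 = 0.35
I − A =
  [   1.00    -0.45     0.00]
  [  -0.10     0.85    -0.05]
  [  -0.10    -0.25     0.65]
Cofactors of I−A, C_ij = (−1)^(i+j)·(minor ij) (rows/columns in the sector order above):
  C_11 = (0.85)(0.65) − (-0.05)(-0.25) = 0.5400
  C_12 = −[(-0.10)(0.65) − (-0.05)(-0.10)] = 0.0700
  C_13 = (-0.10)(-0.25) − (0.85)(-0.10) = 0.1100
  C_21 = −[(-0.45)(0.65) − (0.00)(-0.25)] = 0.2925
  C_22 = (1.00)(0.65) − (0.00)(-0.10) = 0.6500
  C_23 = −[(1.00)(-0.25) − (-0.45)(-0.10)] = 0.2950
  C_31 = (-0.45)(-0.05) − (0.00)(0.85) = 0.0225
  C_32 = −[(1.00)(-0.05) − (0.00)(-0.10)] = 0.0500
  C_33 = (1.00)(0.85) − (-0.45)(-0.10) = 0.8050
det(I−A) = Σ_j (I−A)_1j·C_1j = (1.00)(0.5400) + (-0.45)(0.0700) + (0.00)(0.1100) = 0.5085
adj(I−A) = Cᵀ =
  [ 0.5400   0.2925   0.0225]
  [ 0.0700   0.6500   0.0500]
  [ 0.1100   0.2950   0.8050]
(I − A)⁻¹ = adj(I−A) / det(I−A) ≈
  [   1.0619     0.5752     0.0442]
  [   0.1377     1.2783     0.0983]
  [   0.2163     0.5801     1.5831]
x = (I − A)⁻¹ d = adj(I−A)·d / det(I−A), with det(I−A) = 0.5085:
  x_1 = (0.5400·280 + 0.2925·30 + 0.0225·140) / 0.5085 = 163.125 / 0.5085 ≈ 320.80
  x_2 = (0.0700·280 + 0.6500·30 + 0.0500·140) / 0.5085 = 46.10 / 0.5085 ≈ 90.66
  x_3 = (0.1100·280 + 0.2950·30 + 0.8050·140) / 0.5085 = 152.35 / 0.5085 ≈ 299.61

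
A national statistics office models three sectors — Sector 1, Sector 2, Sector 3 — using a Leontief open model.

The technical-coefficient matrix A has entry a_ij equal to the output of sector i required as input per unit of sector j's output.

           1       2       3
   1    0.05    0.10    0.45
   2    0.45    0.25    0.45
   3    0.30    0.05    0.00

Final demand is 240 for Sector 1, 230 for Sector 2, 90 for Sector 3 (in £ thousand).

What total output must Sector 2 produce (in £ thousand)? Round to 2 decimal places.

I − A =
  [   0.95    -0.10    -0.45]
  [  -0.45     0.75    -0.45]
  [  -0.30    -0.05     1.00]
Cofactors of I−A, C_ij = (−1)^(i+j)·(minor ij) (rows/columns in the sector order above):
  C_11 = (0.75)(1.00) − (-0.45)(-0.05) = 0.7275
  C_12 = −[(-0.45)(1.00) − (-0.45)(-0.30)] = 0.5850
  C_13 = (-0.45)(-0.05) − (0.75)(-0.30) = 0.2475
  C_21 = −[(-0.10)(1.00) − (-0.45)(-0.05)] = 0.1225
  C_22 = (0.95)(1.00) − (-0.45)(-0.30) = 0.8150
  C_23 = −[(0.95)(-0.05) − (-0.10)(-0.30)] = 0.0775
  C_31 = (-0.10)(-0.45) − (-0.45)(0.75) = 0.3825
  C_32 = −[(0.95)(-0.45) − (-0.45)(-0.45)] = 0.6300
  C_33 = (0.95)(0.75) − (-0.10)(-0.45) = 0.6675
det(I−A) = Σ_j (I−A)_1j·C_1j = (0.95)(0.7275) + (-0.10)(0.5850) + (-0.45)(0.2475) = 0.52125
adj(I−A) = Cᵀ =
  [ 0.7275   0.1225   0.3825]
  [ 0.5850   0.8150   0.6300]
  [ 0.2475   0.0775   0.6675]
(I − A)⁻¹ = adj(I−A) / det(I−A) ≈
  [   1.3957     0.2350     0.7338]
  [   1.1223     1.5635     1.2086]
  [   0.4748     0.1487     1.2806]
x = (I − A)⁻¹ d = adj(I−A)·d / det(I−A), with det(I−A) = 0.52125:
  x_1 = (0.7275·240 + 0.1225·230 + 0.3825·90) / 0.52125 = 237.20 / 0.52125 ≈ 455.06
  x_2 = (0.5850·240 + 0.8150·230 + 0.6300·90) / 0.52125 = 384.55 / 0.52125 ≈ 737.75
  x_3 = (0.2475·240 + 0.0775·230 + 0.6675·90) / 0.52125 = 137.30 / 0.52125 ≈ 263.41

x_2 = 737.75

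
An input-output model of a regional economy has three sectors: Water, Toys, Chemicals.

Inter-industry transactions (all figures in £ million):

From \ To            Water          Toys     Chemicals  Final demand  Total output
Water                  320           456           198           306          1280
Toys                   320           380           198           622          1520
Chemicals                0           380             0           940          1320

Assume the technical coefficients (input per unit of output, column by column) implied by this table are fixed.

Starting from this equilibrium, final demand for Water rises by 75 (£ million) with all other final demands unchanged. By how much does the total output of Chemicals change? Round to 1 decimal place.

Δx_C = 10.4

Technical coefficients a_ij = z_ij / X_j:
  a_WW = 320/1280 = 0.25, a_TW = 320/1280 = 0.25, a_CW = 0/1280 = 0.00
  a_WT = 456/1520 = 0.30, a_TT = 380/1520 = 0.25, a_CT = 380/1520 = 0.25
  a_WC = 198/1320 = 0.15, a_TC = 198/1320 = 0.15, a_CC = 0/1320 = 0.00
I − A =
  [   0.75    -0.30    -0.15]
  [  -0.25     0.75    -0.15]
  [   0.00    -0.25     1.00]
Cofactors of I−A, C_ij = (−1)^(i+j)·(minor ij) (rows/columns in the sector order above):
  C_11 = (0.75)(1.00) − (-0.15)(-0.25) = 0.7125
  C_12 = −[(-0.25)(1.00) − (-0.15)(0.00)] = 0.2500
  C_13 = (-0.25)(-0.25) − (0.75)(0.00) = 0.0625
  C_21 = −[(-0.30)(1.00) − (-0.15)(-0.25)] = 0.3375
  C_22 = (0.75)(1.00) − (-0.15)(0.00) = 0.7500
  C_23 = −[(0.75)(-0.25) − (-0.30)(0.00)] = 0.1875
  C_31 = (-0.30)(-0.15) − (-0.15)(0.75) = 0.1575
  C_32 = −[(0.75)(-0.15) − (-0.15)(-0.25)] = 0.1500
  C_33 = (0.75)(0.75) − (-0.30)(-0.25) = 0.4875
det(I−A) = Σ_j (I−A)_1j·C_1j = (0.75)(0.7125) + (-0.30)(0.2500) + (-0.15)(0.0625) = 0.4500
adj(I−A) = Cᵀ =
  [ 0.7125   0.3375   0.1575]
  [ 0.2500   0.7500   0.1500]
  [ 0.0625   0.1875   0.4875]
(I − A)⁻¹ = adj(I−A) / det(I−A) ≈
  [   1.5833     0.7500     0.3500]
  [   0.5556     1.6667     0.3333]
  [   0.1389     0.4167     1.0833]
Δx = (I − A)⁻¹ Δd with Δd having +75 in the Water component and 0 elsewhere.
So Δx_C = L_CW · (+75), where L_CW = adj(I−A)_CW / det(I−A) = 0.0625 / 0.4500.
Δx_C = 0.0625 × (+75) / 0.4500 = 4.6875 / 0.4500 ≈ 10.4.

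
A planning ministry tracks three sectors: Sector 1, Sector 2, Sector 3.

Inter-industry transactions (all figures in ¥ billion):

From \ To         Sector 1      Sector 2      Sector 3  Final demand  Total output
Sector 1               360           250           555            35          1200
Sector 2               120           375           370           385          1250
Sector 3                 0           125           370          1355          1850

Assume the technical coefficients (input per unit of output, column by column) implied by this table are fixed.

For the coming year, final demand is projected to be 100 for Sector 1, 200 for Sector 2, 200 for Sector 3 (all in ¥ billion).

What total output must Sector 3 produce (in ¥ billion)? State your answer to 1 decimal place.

x_3 = 303.6

Technical coefficients a_ij = z_ij / X_j:
  a_11 = 360/1200 = 0.30, a_21 = 120/1200 = 0.10, a_31 = 0/1200 = 0.00
  a_12 = 250/1250 = 0.20, a_22 = 375/1250 = 0.30, a_32 = 125/1250 = 0.10
  a_13 = 555/1850 = 0.30, a_23 = 370/1850 = 0.20, a_33 = 370/1850 = 0.20
I − A =
  [   0.70    -0.20    -0.30]
  [  -0.10     0.70    -0.20]
  [   0.00    -0.10     0.80]
Cofactors of I−A, C_ij = (−1)^(i+j)·(minor ij) (rows/columns in the sector order above):
  C_11 = (0.70)(0.80) − (-0.20)(-0.10) = 0.5400
  C_12 = −[(-0.10)(0.80) − (-0.20)(0.00)] = 0.0800
  C_13 = (-0.10)(-0.10) − (0.70)(0.00) = 0.0100
  C_21 = −[(-0.20)(0.80) − (-0.30)(-0.10)] = 0.1900
  C_22 = (0.70)(0.80) − (-0.30)(0.00) = 0.5600
  C_23 = −[(0.70)(-0.10) − (-0.20)(0.00)] = 0.0700
  C_31 = (-0.20)(-0.20) − (-0.30)(0.70) = 0.2500
  C_32 = −[(0.70)(-0.20) − (-0.30)(-0.10)] = 0.1700
  C_33 = (0.70)(0.70) − (-0.20)(-0.10) = 0.4700
det(I−A) = Σ_j (I−A)_1j·C_1j = (0.70)(0.5400) + (-0.20)(0.0800) + (-0.30)(0.0100) = 0.3590
adj(I−A) = Cᵀ =
  [ 0.5400   0.1900   0.2500]
  [ 0.0800   0.5600   0.1700]
  [ 0.0100   0.0700   0.4700]
(I − A)⁻¹ = adj(I−A) / det(I−A) ≈
  [   1.5042     0.5292     0.6964]
  [   0.2228     1.5599     0.4735]
  [   0.0279     0.1950     1.3092]
x = (I − A)⁻¹ d = adj(I−A)·d / det(I−A), with det(I−A) = 0.3590:
  x_1 = (0.5400·100 + 0.1900·200 + 0.2500·200) / 0.3590 = 142.00 / 0.3590 ≈ 395.5
  x_2 = (0.0800·100 + 0.5600·200 + 0.1700·200) / 0.3590 = 154.00 / 0.3590 ≈ 429.0
  x_3 = (0.0100·100 + 0.0700·200 + 0.4700·200) / 0.3590 = 109.00 / 0.3590 ≈ 303.6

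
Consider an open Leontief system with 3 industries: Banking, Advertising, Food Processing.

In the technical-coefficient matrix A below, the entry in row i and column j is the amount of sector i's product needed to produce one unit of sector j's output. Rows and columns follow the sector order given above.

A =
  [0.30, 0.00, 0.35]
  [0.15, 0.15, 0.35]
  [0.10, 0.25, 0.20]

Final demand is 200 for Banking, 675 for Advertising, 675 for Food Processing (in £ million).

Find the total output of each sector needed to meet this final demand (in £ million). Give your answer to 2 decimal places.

x_B = 1017.48, x_A = 1576.30, x_F = 1463.53

I − A =
  [   0.70     0.00    -0.35]
  [  -0.15     0.85    -0.35]
  [  -0.10    -0.25     0.80]
Cofactors of I−A, C_ij = (−1)^(i+j)·(minor ij) (rows/columns in the sector order above):
  C_11 = (0.85)(0.80) − (-0.35)(-0.25) = 0.5925
  C_12 = −[(-0.15)(0.80) − (-0.35)(-0.10)] = 0.1550
  C_13 = (-0.15)(-0.25) − (0.85)(-0.10) = 0.1225
  C_21 = −[(0.00)(0.80) − (-0.35)(-0.25)] = 0.0875
  C_22 = (0.70)(0.80) − (-0.35)(-0.10) = 0.5250
  C_23 = −[(0.70)(-0.25) − (0.00)(-0.10)] = 0.1750
  C_31 = (0.00)(-0.35) − (-0.35)(0.85) = 0.2975
  C_32 = −[(0.70)(-0.35) − (-0.35)(-0.15)] = 0.2975
  C_33 = (0.70)(0.85) − (0.00)(-0.15) = 0.5950
det(I−A) = Σ_j (I−A)_1j·C_1j = (0.70)(0.5925) + (0.00)(0.1550) + (-0.35)(0.1225) = 0.371875
adj(I−A) = Cᵀ =
  [ 0.5925   0.0875   0.2975]
  [ 0.1550   0.5250   0.2975]
  [ 0.1225   0.1750   0.5950]
(I − A)⁻¹ = adj(I−A) / det(I−A) ≈
  [   1.5933     0.2353     0.8000]
  [   0.4168     1.4118     0.8000]
  [   0.3294     0.4706     1.6000]
x = (I − A)⁻¹ d = adj(I−A)·d / det(I−A), with det(I−A) = 0.371875:
  x_B = (0.5925·200 + 0.0875·675 + 0.2975·675) / 0.371875 = 378.375 / 0.371875 ≈ 1017.48
  x_A = (0.1550·200 + 0.5250·675 + 0.2975·675) / 0.371875 = 586.1875 / 0.371875 ≈ 1576.30
  x_F = (0.1225·200 + 0.1750·675 + 0.5950·675) / 0.371875 = 544.25 / 0.371875 ≈ 1463.53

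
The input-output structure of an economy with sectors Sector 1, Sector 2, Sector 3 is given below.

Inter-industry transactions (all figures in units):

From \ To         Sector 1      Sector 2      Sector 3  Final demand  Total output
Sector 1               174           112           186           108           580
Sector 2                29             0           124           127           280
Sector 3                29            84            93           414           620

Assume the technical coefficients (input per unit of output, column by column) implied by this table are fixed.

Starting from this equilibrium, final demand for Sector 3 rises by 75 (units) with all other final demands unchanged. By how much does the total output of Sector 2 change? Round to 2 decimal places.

Technical coefficients a_ij = z_ij / X_j:
  a_11 = 174/580 = 0.30, a_21 = 29/580 = 0.05, a_31 = 29/580 = 0.05
  a_12 = 112/280 = 0.40, a_22 = 0/280 = 0.00, a_32 = 84/280 = 0.30
  a_13 = 186/620 = 0.30, a_23 = 124/620 = 0.20, a_33 = 93/620 = 0.15
I − A =
  [   0.70    -0.40    -0.30]
  [  -0.05     1.00    -0.20]
  [  -0.05    -0.30     0.85]
Cofactors of I−A, C_ij = (−1)^(i+j)·(minor ij) (rows/columns in the sector order above):
  C_11 = (1.00)(0.85) − (-0.20)(-0.30) = 0.7900
  C_12 = −[(-0.05)(0.85) − (-0.20)(-0.05)] = 0.0525
  C_13 = (-0.05)(-0.30) − (1.00)(-0.05) = 0.0650
  C_21 = −[(-0.40)(0.85) − (-0.30)(-0.30)] = 0.4300
  C_22 = (0.70)(0.85) − (-0.30)(-0.05) = 0.5800
  C_23 = −[(0.70)(-0.30) − (-0.40)(-0.05)] = 0.2300
  C_31 = (-0.40)(-0.20) − (-0.30)(1.00) = 0.3800
  C_32 = −[(0.70)(-0.20) − (-0.30)(-0.05)] = 0.1550
  C_33 = (0.70)(1.00) − (-0.40)(-0.05) = 0.6800
det(I−A) = Σ_j (I−A)_1j·C_1j = (0.70)(0.7900) + (-0.40)(0.0525) + (-0.30)(0.0650) = 0.5125
adj(I−A) = Cᵀ =
  [ 0.7900   0.4300   0.3800]
  [ 0.0525   0.5800   0.1550]
  [ 0.0650   0.2300   0.6800]
(I − A)⁻¹ = adj(I−A) / det(I−A) ≈
  [   1.5415     0.8390     0.7415]
  [   0.1024     1.1317     0.3024]
  [   0.1268     0.4488     1.3268]
Δx = (I − A)⁻¹ Δd with Δd having +75 in the Sector 3 component and 0 elsewhere.
So Δx_2 = L_23 · (+75), where L_23 = adj(I−A)_23 / det(I−A) = 0.1550 / 0.5125.
Δx_2 = 0.1550 × (+75) / 0.5125 = 11.625 / 0.5125 ≈ 22.68.

Δx_2 = 22.68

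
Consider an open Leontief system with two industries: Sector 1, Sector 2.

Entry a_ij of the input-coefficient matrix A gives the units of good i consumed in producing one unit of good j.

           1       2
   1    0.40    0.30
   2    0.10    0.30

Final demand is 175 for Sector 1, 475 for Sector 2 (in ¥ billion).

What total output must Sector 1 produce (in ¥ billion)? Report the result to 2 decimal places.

I − A =
  [   0.60    -0.30]
  [  -0.10     0.70]
det(I−A) = (0.60)(0.70) − (-0.30)(-0.10) = 0.3900
adj(I−A) = [[0.70, 0.30], [0.10, 0.60]]
(I − A)⁻¹ = adj(I−A) / det(I−A) ≈
  [   1.7949     0.7692]
  [   0.2564     1.5385]
x = (I − A)⁻¹ d = adj(I−A)·d / det(I−A), with det(I−A) = 0.3900:
  x_1 = (0.70·175 + 0.30·475) / 0.3900 = 265.00 / 0.3900 ≈ 679.49
  x_2 = (0.10·175 + 0.60·475) / 0.3900 = 302.50 / 0.3900 ≈ 775.64

x_1 = 679.49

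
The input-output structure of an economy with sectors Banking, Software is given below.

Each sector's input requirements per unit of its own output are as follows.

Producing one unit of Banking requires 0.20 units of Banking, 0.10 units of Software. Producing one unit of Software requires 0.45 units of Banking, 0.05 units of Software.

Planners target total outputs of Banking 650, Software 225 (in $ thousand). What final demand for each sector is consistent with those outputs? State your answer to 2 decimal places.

I − A =
  [   0.80    -0.45]
  [  -0.10     0.95]
d = (I − A) x:
  d_1 = (+0.80)·650 + (-0.45)·225 = 418.75
  d_2 = (-0.10)·650 + (+0.95)·225 = 148.75

d_1 = 418.75, d_2 = 148.75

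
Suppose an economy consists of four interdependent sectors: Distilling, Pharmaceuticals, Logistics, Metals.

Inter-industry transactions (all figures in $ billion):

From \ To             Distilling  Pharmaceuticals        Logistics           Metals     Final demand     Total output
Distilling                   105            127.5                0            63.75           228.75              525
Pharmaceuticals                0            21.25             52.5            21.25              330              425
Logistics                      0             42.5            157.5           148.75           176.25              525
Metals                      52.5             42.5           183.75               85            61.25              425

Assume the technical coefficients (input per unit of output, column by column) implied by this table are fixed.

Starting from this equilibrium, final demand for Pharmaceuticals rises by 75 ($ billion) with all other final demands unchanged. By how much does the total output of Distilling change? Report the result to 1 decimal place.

Δx_D = 35.9

Technical coefficients a_ij = z_ij / X_j:
  a_DD = 105/525 = 0.20, a_PD = 0/525 = 0.00, a_LD = 0/525 = 0.00, a_MD = 52.5/525 = 0.10
  a_DP = 127.5/425 = 0.30, a_PP = 21.25/425 = 0.05, a_LP = 42.5/425 = 0.10, a_MP = 42.5/425 = 0.10
  a_DL = 0/525 = 0.00, a_PL = 52.5/525 = 0.10, a_LL = 157.5/525 = 0.30, a_ML = 183.75/525 = 0.35
  a_DM = 63.75/425 = 0.15, a_PM = 21.25/425 = 0.05, a_LM = 148.75/425 = 0.35, a_MM = 85/425 = 0.20
I − A =
  [   0.80    -0.30     0.00    -0.15]
  [   0.00     0.95    -0.10    -0.05]
  [   0.00    -0.10     0.70    -0.35]
  [  -0.10    -0.10    -0.35     0.80]
Compute the cofactors C_ij = (−1)^(i+j)·(3×3 minor ij) of I−A; the adjugate is their transpose:
adj(I−A) = Cᵀ =
  [ 0.398875   0.147000   0.080625   0.119250]
  [ 0.007000   0.339500   0.076500   0.056000]
  [ 0.033750   0.101000   0.588250   0.270000]
  [ 0.065500   0.105000   0.277000   0.524000]
det(I−A) = Σ_j (I−A)_1j·C_1j = (0.80)(0.398875) + (-0.30)(0.007000) + (0.00)(0.033750) + (-0.15)(0.065500) = 0.307175
(I − A)⁻¹ = adj(I−A) / det(I−A) ≈
  [   1.2985     0.4786     0.2625     0.3882]
  [   0.0228     1.1052     0.2490     0.1823]
  [   0.1099     0.3288     1.9150     0.8790]
  [   0.2132     0.3418     0.9018     1.7059]
Δx = (I − A)⁻¹ Δd with Δd having +75 in the Pharmaceuticals component and 0 elsewhere.
So Δx_D = L_DP · (+75), where L_DP = adj(I−A)_DP / det(I−A) = 0.147000 / 0.307175.
Δx_D = 0.147000 × (+75) / 0.307175 = 11.025 / 0.307175 ≈ 35.9.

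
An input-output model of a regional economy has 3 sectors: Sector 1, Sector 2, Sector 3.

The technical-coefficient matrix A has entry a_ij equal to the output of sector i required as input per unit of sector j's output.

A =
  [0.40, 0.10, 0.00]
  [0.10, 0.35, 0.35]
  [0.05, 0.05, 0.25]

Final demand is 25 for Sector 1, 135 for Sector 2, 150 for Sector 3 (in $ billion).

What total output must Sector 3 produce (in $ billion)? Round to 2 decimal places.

I − A =
  [   0.60    -0.10     0.00]
  [  -0.10     0.65    -0.35]
  [  -0.05    -0.05     0.75]
Cofactors of I−A, C_ij = (−1)^(i+j)·(minor ij) (rows/columns in the sector order above):
  C_11 = (0.65)(0.75) − (-0.35)(-0.05) = 0.4700
  C_12 = −[(-0.10)(0.75) − (-0.35)(-0.05)] = 0.0925
  C_13 = (-0.10)(-0.05) − (0.65)(-0.05) = 0.0375
  C_21 = −[(-0.10)(0.75) − (0.00)(-0.05)] = 0.0750
  C_22 = (0.60)(0.75) − (0.00)(-0.05) = 0.4500
  C_23 = −[(0.60)(-0.05) − (-0.10)(-0.05)] = 0.0350
  C_31 = (-0.10)(-0.35) − (0.00)(0.65) = 0.0350
  C_32 = −[(0.60)(-0.35) − (0.00)(-0.10)] = 0.2100
  C_33 = (0.60)(0.65) − (-0.10)(-0.10) = 0.3800
det(I−A) = Σ_j (I−A)_1j·C_1j = (0.60)(0.4700) + (-0.10)(0.0925) + (0.00)(0.0375) = 0.27275
adj(I−A) = Cᵀ =
  [ 0.4700   0.0750   0.0350]
  [ 0.0925   0.4500   0.2100]
  [ 0.0375   0.0350   0.3800]
(I − A)⁻¹ = adj(I−A) / det(I−A) ≈
  [   1.7232     0.2750     0.1283]
  [   0.3391     1.6499     0.7699]
  [   0.1375     0.1283     1.3932]
x = (I − A)⁻¹ d = adj(I−A)·d / det(I−A), with det(I−A) = 0.27275:
  x_1 = (0.4700·25 + 0.0750·135 + 0.0350·150) / 0.27275 = 27.125 / 0.27275 ≈ 99.45
  x_2 = (0.0925·25 + 0.4500·135 + 0.2100·150) / 0.27275 = 94.5625 / 0.27275 ≈ 346.70
  x_3 = (0.0375·25 + 0.0350·135 + 0.3800·150) / 0.27275 = 62.6625 / 0.27275 ≈ 229.74

x_3 = 229.74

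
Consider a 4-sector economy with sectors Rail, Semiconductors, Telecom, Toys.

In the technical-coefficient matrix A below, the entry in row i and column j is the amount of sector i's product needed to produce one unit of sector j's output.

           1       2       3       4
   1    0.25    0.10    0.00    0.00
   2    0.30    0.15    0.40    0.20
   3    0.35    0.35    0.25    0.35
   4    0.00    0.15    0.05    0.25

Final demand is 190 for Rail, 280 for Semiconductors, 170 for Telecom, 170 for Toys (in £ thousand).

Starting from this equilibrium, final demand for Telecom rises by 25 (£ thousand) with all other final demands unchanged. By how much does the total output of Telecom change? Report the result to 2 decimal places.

Δx_3 = 52.50

I − A =
  [   0.75    -0.10     0.00     0.00]
  [  -0.30     0.85    -0.40    -0.20]
  [  -0.35    -0.35     0.75    -0.35]
  [   0.00    -0.15    -0.05     0.75]
Compute the cofactors C_ij = (−1)^(i+j)·(3×3 minor ij) of I−A; the adjugate is their transpose:
adj(I−A) = Cᵀ =
  [ 0.311250   0.054500   0.031000   0.029000]
  [ 0.272000   0.408750   0.232500   0.217500]
  [ 0.307125   0.262500   0.433125   0.272125]
  [ 0.074875   0.099250   0.075375   0.336625]
det(I−A) = Σ_j (I−A)_1j·C_1j = (0.75)(0.311250) + (-0.10)(0.272000) + (0.00)(0.307125) + (0.00)(0.074875) = 0.2062375
(I − A)⁻¹ = adj(I−A) / det(I−A) ≈
  [   1.5092     0.2643     0.1503     0.1406]
  [   1.3189     1.9819     1.1273     1.0546]
  [   1.4892     1.2728     2.1001     1.3195]
  [   0.3631     0.4812     0.3655     1.6322]
Δx = (I − A)⁻¹ Δd with Δd having +25 in the Telecom component and 0 elsewhere.
So Δx_3 = L_33 · (+25), where L_33 = adj(I−A)_33 / det(I−A) = 0.433125 / 0.2062375.
Δx_3 = 0.433125 × (+25) / 0.2062375 = 10.828125 / 0.2062375 ≈ 52.50.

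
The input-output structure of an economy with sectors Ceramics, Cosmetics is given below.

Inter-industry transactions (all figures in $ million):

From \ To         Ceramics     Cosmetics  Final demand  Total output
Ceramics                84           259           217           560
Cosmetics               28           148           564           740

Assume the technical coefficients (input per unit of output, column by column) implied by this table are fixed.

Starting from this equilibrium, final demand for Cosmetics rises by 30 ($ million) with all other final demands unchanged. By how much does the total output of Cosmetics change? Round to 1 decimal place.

Technical coefficients a_ij = z_ij / X_j:
  a_11 = 84/560 = 0.15, a_21 = 28/560 = 0.05
  a_12 = 259/740 = 0.35, a_22 = 148/740 = 0.20
I − A =
  [   0.85    -0.35]
  [  -0.05     0.80]
det(I−A) = (0.85)(0.80) − (-0.35)(-0.05) = 0.6625
adj(I−A) = [[0.80, 0.35], [0.05, 0.85]]
(I − A)⁻¹ = adj(I−A) / det(I−A) ≈
  [   1.2075     0.5283]
  [   0.0755     1.2830]
Δx = (I − A)⁻¹ Δd with Δd having +30 in the Cosmetics component and 0 elsewhere.
So Δx_2 = L_22 · (+30), where L_22 = adj(I−A)_22 / det(I−A) = 0.85 / 0.6625.
Δx_2 = 0.85 × (+30) / 0.6625 = 25.50 / 0.6625 ≈ 38.5.

Δx_2 = 38.5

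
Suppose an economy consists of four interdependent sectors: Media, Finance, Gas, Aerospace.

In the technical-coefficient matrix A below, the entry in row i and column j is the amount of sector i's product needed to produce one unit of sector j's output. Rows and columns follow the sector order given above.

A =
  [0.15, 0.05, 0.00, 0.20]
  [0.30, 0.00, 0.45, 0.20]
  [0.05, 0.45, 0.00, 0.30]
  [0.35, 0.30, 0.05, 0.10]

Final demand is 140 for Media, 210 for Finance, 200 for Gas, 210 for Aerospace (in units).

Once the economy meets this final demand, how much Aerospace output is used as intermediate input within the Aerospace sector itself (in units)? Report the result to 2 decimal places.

z_44 = 69.86

I − A =
  [   0.85    -0.05     0.00    -0.20]
  [  -0.30     1.00    -0.45    -0.20]
  [  -0.05    -0.45     1.00    -0.30]
  [  -0.35    -0.30    -0.05     0.90]
Compute the cofactors C_ij = (−1)^(i+j)·(3×3 minor ij) of I−A; the adjugate is their transpose:
adj(I−A) = Cᵀ =
  [ 0.597750   0.108750   0.057750   0.176250]
  [ 0.403500   0.681750   0.324250   0.349250]
  [ 0.327000   0.399750   0.609000   0.364500]
  [ 0.385125   0.291750   0.164375   0.661750]
det(I−A) = Σ_j (I−A)_1j·C_1j = (0.85)(0.597750) + (-0.05)(0.403500) + (0.00)(0.327000) + (-0.20)(0.385125) = 0.4108875
(I − A)⁻¹ = adj(I−A) / det(I−A) ≈
  [   1.4548     0.2647     0.1405     0.4289]
  [   0.9820     1.6592     0.7891     0.8500]
  [   0.7958     0.9729     1.4822     0.8871]
  [   0.9373     0.7100     0.4000     1.6105]
First solve x = (I − A)⁻¹ d = adj(I−A)·d / det(I−A); in particular x_4 = (0.385125·140 + 0.291750·210 + 0.164375·200 + 0.661750·210) / 0.4108875 = 287.0275 / 0.4108875 ≈ 698.5550.
Intermediate flow from 4 to 4: z_44 = a_44 · x_4 = 0.10 × 287.0275 / 0.4108875 = 28.70275 / 0.4108875 ≈ 69.86.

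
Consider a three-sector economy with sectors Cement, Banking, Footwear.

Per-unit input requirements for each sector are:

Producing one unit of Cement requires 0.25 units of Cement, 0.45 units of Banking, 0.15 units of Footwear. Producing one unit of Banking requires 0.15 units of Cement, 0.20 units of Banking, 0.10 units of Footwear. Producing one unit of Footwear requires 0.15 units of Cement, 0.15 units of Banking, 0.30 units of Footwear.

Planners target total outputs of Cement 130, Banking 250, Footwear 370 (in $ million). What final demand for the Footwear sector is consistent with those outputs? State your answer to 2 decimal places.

d_3 = 214.50

I − A =
  [   0.75    -0.15    -0.15]
  [  -0.45     0.80    -0.15]
  [  -0.15    -0.10     0.70]
d = (I − A) x:
  d_1 = (+0.75)·130 + (-0.15)·250 + (-0.15)·370 = 4.50
  d_2 = (-0.45)·130 + (+0.80)·250 + (-0.15)·370 = 86.00
  d_3 = (-0.15)·130 + (-0.10)·250 + (+0.70)·370 = 214.50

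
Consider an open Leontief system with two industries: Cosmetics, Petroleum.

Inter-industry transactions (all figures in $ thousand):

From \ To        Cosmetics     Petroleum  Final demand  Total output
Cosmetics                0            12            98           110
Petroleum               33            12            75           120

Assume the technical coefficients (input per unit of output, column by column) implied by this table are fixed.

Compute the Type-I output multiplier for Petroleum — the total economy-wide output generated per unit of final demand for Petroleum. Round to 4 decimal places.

m_P = 1.2644

Technical coefficients a_ij = z_ij / X_j:
  a_CC = 0/110 = 0.00, a_PC = 33/110 = 0.30
  a_CP = 12/120 = 0.10, a_PP = 12/120 = 0.10
I − A =
  [   1.00    -0.10]
  [  -0.30     0.90]
det(I−A) = (1.00)(0.90) − (-0.10)(-0.30) = 0.8700
adj(I−A) = [[0.90, 0.10], [0.30, 1.00]]
(I − A)⁻¹ = adj(I−A) / det(I−A) ≈
  [   1.03448     0.11494]
  [   0.34483     1.14943]
The output multiplier for sector j is the column-j sum of the Leontief inverse (I − A)⁻¹ = adj(I−A) / det(I−A).
Column P of adj(I−A): (0.10, 1.00); det(I−A) = 0.8700.
m_P = (0.10 + 1.00) / 0.8700 = 1.10 / 0.8700 ≈ 1.2644.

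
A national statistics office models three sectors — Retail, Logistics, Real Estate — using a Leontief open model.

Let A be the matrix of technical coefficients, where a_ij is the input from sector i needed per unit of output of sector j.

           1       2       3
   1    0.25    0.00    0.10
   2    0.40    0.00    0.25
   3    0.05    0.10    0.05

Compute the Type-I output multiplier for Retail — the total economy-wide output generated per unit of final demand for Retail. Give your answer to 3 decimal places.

I − A =
  [   0.75     0.00    -0.10]
  [  -0.40     1.00    -0.25]
  [  -0.05    -0.10     0.95]
Cofactors of I−A, C_ij = (−1)^(i+j)·(minor ij) (rows/columns in the sector order above):
  C_11 = (1.00)(0.95) − (-0.25)(-0.10) = 0.9250
  C_12 = −[(-0.40)(0.95) − (-0.25)(-0.05)] = 0.3925
  C_13 = (-0.40)(-0.10) − (1.00)(-0.05) = 0.0900
  C_21 = −[(0.00)(0.95) − (-0.10)(-0.10)] = 0.0100
  C_22 = (0.75)(0.95) − (-0.10)(-0.05) = 0.7075
  C_23 = −[(0.75)(-0.10) − (0.00)(-0.05)] = 0.0750
  C_31 = (0.00)(-0.25) − (-0.10)(1.00) = 0.1000
  C_32 = −[(0.75)(-0.25) − (-0.10)(-0.40)] = 0.2275
  C_33 = (0.75)(1.00) − (0.00)(-0.40) = 0.7500
det(I−A) = Σ_j (I−A)_1j·C_1j = (0.75)(0.9250) + (0.00)(0.3925) + (-0.10)(0.0900) = 0.68475
adj(I−A) = Cᵀ =
  [ 0.9250   0.0100   0.1000]
  [ 0.3925   0.7075   0.2275]
  [ 0.0900   0.0750   0.7500]
(I − A)⁻¹ = adj(I−A) / det(I−A) ≈
  [   1.3509     0.0146     0.1460]
  [   0.5732     1.0332     0.3322]
  [   0.1314     0.1095     1.0953]
The output multiplier for sector j is the column-j sum of the Leontief inverse (I − A)⁻¹ = adj(I−A) / det(I−A).
Column 1 of adj(I−A): (0.9250, 0.3925, 0.0900); det(I−A) = 0.68475.
m_1 = (0.9250 + 0.3925 + 0.0900) / 0.68475 = 1.4075 / 0.68475 ≈ 2.055.

m_1 = 2.055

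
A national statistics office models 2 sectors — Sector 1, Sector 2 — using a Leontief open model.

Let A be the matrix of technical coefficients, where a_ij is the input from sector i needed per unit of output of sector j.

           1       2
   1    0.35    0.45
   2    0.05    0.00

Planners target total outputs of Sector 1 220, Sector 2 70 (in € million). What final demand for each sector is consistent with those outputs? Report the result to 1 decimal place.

I − A =
  [   0.65    -0.45]
  [  -0.05     1.00]
d = (I − A) x:
  d_1 = (+0.65)·220 + (-0.45)·70 = 111.5
  d_2 = (-0.05)·220 + (+1.00)·70 = 59.0

d_1 = 111.5, d_2 = 59.0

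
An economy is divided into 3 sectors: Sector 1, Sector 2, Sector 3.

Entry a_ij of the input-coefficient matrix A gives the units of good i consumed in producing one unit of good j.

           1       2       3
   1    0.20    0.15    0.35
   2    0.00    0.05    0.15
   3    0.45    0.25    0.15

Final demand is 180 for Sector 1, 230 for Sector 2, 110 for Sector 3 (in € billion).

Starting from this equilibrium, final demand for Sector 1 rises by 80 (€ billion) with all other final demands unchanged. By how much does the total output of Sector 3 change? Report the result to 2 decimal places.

I − A =
  [   0.80    -0.15    -0.35]
  [   0.00     0.95    -0.15]
  [  -0.45    -0.25     0.85]
Cofactors of I−A, C_ij = (−1)^(i+j)·(minor ij) (rows/columns in the sector order above):
  C_11 = (0.95)(0.85) − (-0.15)(-0.25) = 0.7700
  C_12 = −[(0.00)(0.85) − (-0.15)(-0.45)] = 0.0675
  C_13 = (0.00)(-0.25) − (0.95)(-0.45) = 0.4275
  C_21 = −[(-0.15)(0.85) − (-0.35)(-0.25)] = 0.2150
  C_22 = (0.80)(0.85) − (-0.35)(-0.45) = 0.5225
  C_23 = −[(0.80)(-0.25) − (-0.15)(-0.45)] = 0.2675
  C_31 = (-0.15)(-0.15) − (-0.35)(0.95) = 0.3550
  C_32 = −[(0.80)(-0.15) − (-0.35)(0.00)] = 0.1200
  C_33 = (0.80)(0.95) − (-0.15)(0.00) = 0.7600
det(I−A) = Σ_j (I−A)_1j·C_1j = (0.80)(0.7700) + (-0.15)(0.0675) + (-0.35)(0.4275) = 0.45625
adj(I−A) = Cᵀ =
  [ 0.7700   0.2150   0.3550]
  [ 0.0675   0.5225   0.1200]
  [ 0.4275   0.2675   0.7600]
(I − A)⁻¹ = adj(I−A) / det(I−A) ≈
  [   1.6877     0.4712     0.7781]
  [   0.1479     1.1452     0.2630]
  [   0.9370     0.5863     1.6658]
Δx = (I − A)⁻¹ Δd with Δd having +80 in the Sector 1 component and 0 elsewhere.
So Δx_3 = L_31 · (+80), where L_31 = adj(I−A)_31 / det(I−A) = 0.4275 / 0.45625.
Δx_3 = 0.4275 × (+80) / 0.45625 = 34.20 / 0.45625 ≈ 74.96.

Δx_3 = 74.96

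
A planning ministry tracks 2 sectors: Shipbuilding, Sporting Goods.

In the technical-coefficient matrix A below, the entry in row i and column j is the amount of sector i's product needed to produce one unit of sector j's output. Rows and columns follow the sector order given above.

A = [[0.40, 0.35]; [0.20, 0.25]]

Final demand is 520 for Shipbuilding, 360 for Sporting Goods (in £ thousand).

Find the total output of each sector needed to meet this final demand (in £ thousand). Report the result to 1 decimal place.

x_1 = 1357.9, x_2 = 842.1

I − A =
  [   0.60    -0.35]
  [  -0.20     0.75]
det(I−A) = (0.60)(0.75) − (-0.35)(-0.20) = 0.3800
adj(I−A) = [[0.75, 0.35], [0.20, 0.60]]
(I − A)⁻¹ = adj(I−A) / det(I−A) ≈
  [   1.9737     0.9211]
  [   0.5263     1.5789]
x = (I − A)⁻¹ d = adj(I−A)·d / det(I−A), with det(I−A) = 0.3800:
  x_1 = (0.75·520 + 0.35·360) / 0.3800 = 516.00 / 0.3800 ≈ 1357.9
  x_2 = (0.20·520 + 0.60·360) / 0.3800 = 320.00 / 0.3800 ≈ 842.1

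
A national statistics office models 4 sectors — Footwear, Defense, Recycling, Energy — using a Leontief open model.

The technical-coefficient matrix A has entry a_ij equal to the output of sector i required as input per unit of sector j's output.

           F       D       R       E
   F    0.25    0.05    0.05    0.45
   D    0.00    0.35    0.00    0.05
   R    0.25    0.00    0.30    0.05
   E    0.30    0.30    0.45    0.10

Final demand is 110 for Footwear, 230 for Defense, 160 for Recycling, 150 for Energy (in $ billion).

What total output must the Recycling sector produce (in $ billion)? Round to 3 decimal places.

x_R = 532.612

I − A =
  [   0.75    -0.05    -0.05    -0.45]
  [   0.00     0.65     0.00    -0.05]
  [  -0.25     0.00     0.70    -0.05]
  [  -0.30    -0.30    -0.45     0.90]
Compute the cofactors C_ij = (−1)^(i+j)·(3×3 minor ij) of I−A; the adjugate is their transpose:
adj(I−A) = Cᵀ =
  [ 0.384375   0.125625   0.161250   0.208125]
  [ 0.016125   0.298500   0.017625   0.025625]
  [ 0.152250   0.057000   0.339000   0.098125]
  [ 0.209625   0.169875   0.229125   0.333125]
det(I−A) = Σ_j (I−A)_1j·C_1j = (0.75)(0.384375) + (-0.05)(0.016125) + (-0.05)(0.152250) + (-0.45)(0.209625) = 0.18553125
(I − A)⁻¹ = adj(I−A) / det(I−A) ≈
  [   2.0718     0.6771     0.8691     1.1218]
  [   0.0869     1.6089     0.0950     0.1381]
  [   0.8206     0.3072     1.8272     0.5289]
  [   1.1299     0.9156     1.2350     1.7955]
x = (I − A)⁻¹ d = adj(I−A)·d / det(I−A), with det(I−A) = 0.18553125:
  x_F = (0.384375·110 + 0.125625·230 + 0.161250·160 + 0.208125·150) / 0.18553125 = 128.19375 / 0.18553125 ≈ 690.955
  x_D = (0.016125·110 + 0.298500·230 + 0.017625·160 + 0.025625·150) / 0.18553125 = 77.0925 / 0.18553125 ≈ 415.523
  x_R = (0.152250·110 + 0.057000·230 + 0.339000·160 + 0.098125·150) / 0.18553125 = 98.81625 / 0.18553125 ≈ 532.612
  x_E = (0.209625·110 + 0.169875·230 + 0.229125·160 + 0.333125·150) / 0.18553125 = 148.75875 / 0.18553125 ≈ 801.799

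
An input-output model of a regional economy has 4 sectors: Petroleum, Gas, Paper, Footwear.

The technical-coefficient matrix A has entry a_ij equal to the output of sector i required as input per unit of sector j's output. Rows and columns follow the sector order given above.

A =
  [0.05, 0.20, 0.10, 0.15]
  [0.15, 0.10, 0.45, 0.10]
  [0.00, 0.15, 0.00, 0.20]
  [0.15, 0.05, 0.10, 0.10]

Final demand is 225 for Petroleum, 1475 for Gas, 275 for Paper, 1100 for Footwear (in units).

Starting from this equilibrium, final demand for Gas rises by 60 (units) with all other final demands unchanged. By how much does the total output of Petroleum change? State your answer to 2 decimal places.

Δx_1 = 19.17

I − A =
  [   0.95    -0.20    -0.10    -0.15]
  [  -0.15     0.90    -0.45    -0.10]
  [   0.00    -0.15     1.00    -0.20]
  [  -0.15    -0.05    -0.10     0.90]
Compute the cofactors C_ij = (−1)^(i+j)·(3×3 minor ij) of I−A; the adjugate is their transpose:
adj(I−A) = Cᵀ =
  [ 0.720250   0.200250   0.180375   0.182375]
  [ 0.160500   0.810500   0.401375   0.206000]
  [ 0.051000   0.140375   0.713375   0.182625]
  [ 0.134625   0.094000   0.131625   0.758625]
det(I−A) = Σ_j (I−A)_1j·C_1j = (0.95)(0.720250) + (-0.20)(0.160500) + (-0.10)(0.051000) + (-0.15)(0.134625) = 0.62684375
(I − A)⁻¹ = adj(I−A) / det(I−A) ≈
  [   1.1490     0.3195     0.2878     0.2909]
  [   0.2560     1.2930     0.6403     0.3286]
  [   0.0814     0.2239     1.1380     0.2913]
  [   0.2148     0.1500     0.2100     1.2102]
Δx = (I − A)⁻¹ Δd with Δd having +60 in the Gas component and 0 elsewhere.
So Δx_1 = L_12 · (+60), where L_12 = adj(I−A)_12 / det(I−A) = 0.200250 / 0.62684375.
Δx_1 = 0.200250 × (+60) / 0.62684375 = 12.015 / 0.62684375 ≈ 19.17.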